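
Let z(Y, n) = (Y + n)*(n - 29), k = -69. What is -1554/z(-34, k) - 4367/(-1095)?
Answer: 3027062/789495 ≈ 3.8342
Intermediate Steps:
z(Y, n) = (-29 + n)*(Y + n) (z(Y, n) = (Y + n)*(-29 + n) = (-29 + n)*(Y + n))
-1554/z(-34, k) - 4367/(-1095) = -1554/((-69)² - 29*(-34) - 29*(-69) - 34*(-69)) - 4367/(-1095) = -1554/(4761 + 986 + 2001 + 2346) - 4367*(-1/1095) = -1554/10094 + 4367/1095 = -1554*1/10094 + 4367/1095 = -111/721 + 4367/1095 = 3027062/789495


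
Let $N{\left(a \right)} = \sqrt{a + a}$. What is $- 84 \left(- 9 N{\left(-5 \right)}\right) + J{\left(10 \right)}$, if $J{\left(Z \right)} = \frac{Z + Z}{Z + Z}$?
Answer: $1 + 756 i \sqrt{10} \approx 1.0 + 2390.7 i$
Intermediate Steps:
$N{\left(a \right)} = \sqrt{2} \sqrt{a}$ ($N{\left(a \right)} = \sqrt{2 a} = \sqrt{2} \sqrt{a}$)
$J{\left(Z \right)} = 1$ ($J{\left(Z \right)} = \frac{2 Z}{2 Z} = 2 Z \frac{1}{2 Z} = 1$)
$- 84 \left(- 9 N{\left(-5 \right)}\right) + J{\left(10 \right)} = - 84 \left(- 9 \sqrt{2} \sqrt{-5}\right) + 1 = - 84 \left(- 9 \sqrt{2} i \sqrt{5}\right) + 1 = - 84 \left(- 9 i \sqrt{10}\right) + 1 = 756 i \sqrt{10} + 1 = 1 + 756 i \sqrt{10}$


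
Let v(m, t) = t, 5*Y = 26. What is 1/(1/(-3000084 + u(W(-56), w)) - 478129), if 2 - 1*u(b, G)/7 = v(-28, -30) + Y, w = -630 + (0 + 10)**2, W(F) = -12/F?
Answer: -14999482/7171687329183 ≈ -2.0915e-6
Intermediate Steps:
Y = 26/5 (Y = (1/5)*26 = 26/5 ≈ 5.2000)
w = -530 (w = -630 + 10**2 = -630 + 100 = -530)
u(b, G) = 938/5 (u(b, G) = 14 - 7*(-30 + 26/5) = 14 - 7*(-124/5) = 14 + 868/5 = 938/5)
1/(1/(-3000084 + u(W(-56), w)) - 478129) = 1/(1/(-3000084 + 938/5) - 478129) = 1/(1/(-14999482/5) - 478129) = 1/(-5/14999482 - 478129) = 1/(-7171687329183/14999482) = -14999482/7171687329183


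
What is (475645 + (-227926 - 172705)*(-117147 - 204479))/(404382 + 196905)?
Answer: 128853821651/601287 ≈ 2.1430e+5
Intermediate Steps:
(475645 + (-227926 - 172705)*(-117147 - 204479))/(404382 + 196905) = (475645 - 400631*(-321626))/601287 = (475645 + 128853346006)*(1/601287) = 128853821651*(1/601287) = 128853821651/601287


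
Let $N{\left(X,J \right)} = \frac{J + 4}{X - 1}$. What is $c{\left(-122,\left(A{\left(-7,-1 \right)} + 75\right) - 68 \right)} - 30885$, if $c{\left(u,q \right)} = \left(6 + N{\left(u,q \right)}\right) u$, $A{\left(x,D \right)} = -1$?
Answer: $- \frac{3887671}{123} \approx -31607.0$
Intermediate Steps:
$N{\left(X,J \right)} = \frac{4 + J}{-1 + X}$
$c{\left(u,q \right)} = u \left(6 + \frac{4 + q}{-1 + u}\right)$ ($c{\left(u,q \right)} = \left(6 + \frac{4 + q}{-1 + u}\right) u = u \left(6 + \frac{4 + q}{-1 + u}\right)$)
$c{\left(-122,\left(A{\left(-7,-1 \right)} + 75\right) - 68 \right)} - 30885 = - \frac{122 \left(-2 + \left(\left(-1 + 75\right) - 68\right) + 6 \left(-122\right)\right)}{-1 - 122} - 30885 = - \frac{122 \left(-2 + \left(74 - 68\right) - 732\right)}{-123} - 30885 = \left(-122\right) \left(- \frac{1}{123}\right) \left(-2 + 6 - 732\right) - 30885 = \left(-122\right) \left(- \frac{1}{123}\right) \left(-728\right) - 30885 = - \frac{88816}{123} - 30885 = - \frac{3887671}{123}$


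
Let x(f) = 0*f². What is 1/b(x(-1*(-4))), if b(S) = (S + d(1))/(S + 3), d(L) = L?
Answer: 3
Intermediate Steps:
x(f) = 0
b(S) = (1 + S)/(3 + S) (b(S) = (S + 1)/(S + 3) = (1 + S)/(3 + S))
1/b(x(-1*(-4))) = 1/((1 + 0)/(3 + 0)) = 1/(1/3) = 1/((⅓)*1) = 1/(⅓) = 3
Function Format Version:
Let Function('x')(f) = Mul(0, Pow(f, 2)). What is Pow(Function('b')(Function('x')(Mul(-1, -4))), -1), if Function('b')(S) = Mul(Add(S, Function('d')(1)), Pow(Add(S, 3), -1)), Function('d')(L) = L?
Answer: 3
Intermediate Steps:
Function('x')(f) = 0
Function('b')(S) = Mul(Pow(Add(3, S), -1), Add(1, S)) (Function('b')(S) = Mul(Add(S, 1), Pow(Add(S, 3), -1)) = Mul(Add(1, S), Pow(Add(3, S), -1)) = Mul(Pow(Add(3, S), -1), Add(1, S)))
Pow(Function('b')(Function('x')(Mul(-1, -4))), -1) = Pow(Mul(Pow(Add(3, 0), -1), Add(1, 0)), -1) = Pow(Mul(Pow(3, -1), 1), -1) = Pow(Mul(Rational(1, 3), 1), -1) = Pow(Rational(1, 3), -1) = 3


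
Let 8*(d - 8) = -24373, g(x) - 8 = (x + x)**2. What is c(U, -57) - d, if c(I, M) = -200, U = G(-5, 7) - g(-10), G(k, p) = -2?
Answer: 22709/8 ≈ 2838.6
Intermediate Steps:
g(x) = 8 + 4*x**2 (g(x) = 8 + (x + x)**2 = 8 + (2*x)**2 = 8 + 4*x**2)
d = -24309/8 (d = 8 + (1/8)*(-24373) = 8 - 24373/8 = -24309/8 ≈ -3038.6)
U = -410 (U = -2 - (8 + 4*(-10)**2) = -2 - (8 + 4*100) = -2 - (8 + 400) = -2 - 1*408 = -2 - 408 = -410)
c(U, -57) - d = -200 - 1*(-24309/8) = -200 + 24309/8 = 22709/8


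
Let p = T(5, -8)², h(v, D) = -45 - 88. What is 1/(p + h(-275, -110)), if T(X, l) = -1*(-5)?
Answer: -1/108 ≈ -0.0092593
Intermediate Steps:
h(v, D) = -133
T(X, l) = 5
p = 25 (p = 5² = 25)
1/(p + h(-275, -110)) = 1/(25 - 133) = 1/(-108) = -1/108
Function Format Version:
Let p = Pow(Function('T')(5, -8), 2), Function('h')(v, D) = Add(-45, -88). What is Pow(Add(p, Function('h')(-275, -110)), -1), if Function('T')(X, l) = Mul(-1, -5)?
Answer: Rational(-1, 108) ≈ -0.0092593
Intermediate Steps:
Function('h')(v, D) = -133
Function('T')(X, l) = 5
p = 25 (p = Pow(5, 2) = 25)
Pow(Add(p, Function('h')(-275, -110)), -1) = Pow(Add(25, -133), -1) = Pow(-108, -1) = Rational(-1, 108)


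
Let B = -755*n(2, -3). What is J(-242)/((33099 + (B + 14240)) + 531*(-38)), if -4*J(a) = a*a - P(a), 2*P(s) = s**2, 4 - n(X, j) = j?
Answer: -14641/43752 ≈ -0.33464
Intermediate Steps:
n(X, j) = 4 - j
P(s) = s**2/2
B = -5285 (B = -755*(4 - 1*(-3)) = -755*(4 + 3) = -755*7 = -5285)
J(a) = -a**2/8 (J(a) = -(a*a - a**2/2)/4 = -(a**2 - a**2/2)/4 = -a**2/8)
J(-242)/((33099 + (B + 14240)) + 531*(-38)) = (-1/8*(-242)**2)/((33099 + (-5285 + 14240)) + 531*(-38)) = (-1/8*58564)/((33099 + 8955) - 20178) = -14641/(2*(42054 - 20178)) = -14641/2/21876 = -14641/2*1/21876 = -14641/43752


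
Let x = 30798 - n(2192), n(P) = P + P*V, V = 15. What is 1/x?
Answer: -1/4274 ≈ -0.00023397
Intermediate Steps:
n(P) = 16*P (n(P) = P + P*15 = P + 15*P = 16*P)
x = -4274 (x = 30798 - 16*2192 = 30798 - 1*35072 = 30798 - 35072 = -4274)
1/x = 1/(-4274) = -1/4274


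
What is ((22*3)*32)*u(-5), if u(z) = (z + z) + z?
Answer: -31680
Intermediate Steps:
u(z) = 3*z (u(z) = 2*z + z = 3*z)
((22*3)*32)*u(-5) = ((22*3)*32)*(3*(-5)) = (66*32)*(-15) = 2112*(-15) = -31680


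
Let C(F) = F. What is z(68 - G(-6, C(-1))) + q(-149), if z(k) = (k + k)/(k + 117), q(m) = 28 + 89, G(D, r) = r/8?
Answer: 174367/1481 ≈ 117.74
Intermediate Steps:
G(D, r) = r/8 (G(D, r) = r*(⅛) = r/8)
q(m) = 117
z(k) = 2*k/(117 + k) (z(k) = (2*k)/(117 + k) = 2*k/(117 + k))
z(68 - G(-6, C(-1))) + q(-149) = 2*(68 - (-1)/8)/(117 + (68 - (-1)/8)) + 117 = 2*(68 - 1*(-⅛))/(117 + (68 - 1*(-⅛))) + 117 = 2*(68 + ⅛)/(117 + (68 + ⅛)) + 117 = 2*(545/8)/(117 + 545/8) + 117 = 2*(545/8)/(1481/8) + 117 = 2*(545/8)*(8/1481) + 117 = 1090/1481 + 117 = 174367/1481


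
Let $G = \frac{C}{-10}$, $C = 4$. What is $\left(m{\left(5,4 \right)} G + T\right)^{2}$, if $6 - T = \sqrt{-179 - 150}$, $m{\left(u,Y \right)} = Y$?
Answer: $\frac{\left(22 - 5 i \sqrt{329}\right)^{2}}{25} \approx -309.64 - 159.62 i$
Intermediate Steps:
$G = - \frac{2}{5}$ ($G = \frac{4}{-10} = 4 \left(- \frac{1}{10}\right) = - \frac{2}{5} \approx -0.4$)
$T = 6 - i \sqrt{329}$ ($T = 6 - \sqrt{-179 - 150} = 6 - \sqrt{-329} = 6 - i \sqrt{329} \approx 6.0 - 18.138 i$)
$\left(m{\left(5,4 \right)} G + T\right)^{2} = \left(4 \left(- \frac{2}{5}\right) + \left(6 - i \sqrt{329}\right)\right)^{2} = \left(- \frac{8}{5} + \left(6 - i \sqrt{329}\right)\right)^{2} = \left(\frac{22}{5} - i \sqrt{329}\right)^{2}$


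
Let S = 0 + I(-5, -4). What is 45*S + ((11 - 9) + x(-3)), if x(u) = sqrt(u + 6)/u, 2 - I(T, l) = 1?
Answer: 47 - sqrt(3)/3 ≈ 46.423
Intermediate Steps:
I(T, l) = 1 (I(T, l) = 2 - 1*1 = 2 - 1 = 1)
x(u) = sqrt(6 + u)/u
S = 1 (S = 0 + 1 = 1)
45*S + ((11 - 9) + x(-3)) = 45*1 + ((11 - 9) + sqrt(6 - 3)/(-3)) = 45 + (2 - sqrt(3)/3) = 47 - sqrt(3)/3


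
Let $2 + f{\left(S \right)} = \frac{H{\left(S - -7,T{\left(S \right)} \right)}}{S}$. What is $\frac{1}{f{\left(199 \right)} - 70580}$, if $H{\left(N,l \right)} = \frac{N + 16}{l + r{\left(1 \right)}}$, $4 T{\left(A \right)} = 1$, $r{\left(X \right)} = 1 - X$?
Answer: $- \frac{199}{14044930} \approx -1.4169 \cdot 10^{-5}$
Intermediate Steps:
$T{\left(A \right)} = \frac{1}{4}$ ($T{\left(A \right)} = \frac{1}{4} \cdot 1 = \frac{1}{4}$)
$H{\left(N,l \right)} = \frac{16 + N}{l}$ ($H{\left(N,l \right)} = \frac{N + 16}{l + \left(1 - 1\right)} = \frac{16 + N}{l + \left(1 - 1\right)} = \frac{16 + N}{l + 0} = \frac{16 + N}{l}$)
$f{\left(S \right)} = -2 + \frac{92 + 4 S}{S}$ ($f{\left(S \right)} = -2 + \frac{\frac{1}{\frac{1}{4}} \left(16 + \left(S - -7\right)\right)}{S} = -2 + \frac{4 \left(16 + \left(S + 7\right)\right)}{S} = -2 + \frac{4 \left(16 + \left(7 + S\right)\right)}{S} = -2 + \frac{4 \left(23 + S\right)}{S} = -2 + \frac{92 + 4 S}{S}$)
$\frac{1}{f{\left(199 \right)} - 70580} = \frac{1}{\left(2 + \frac{92}{199}\right) - 70580} = \frac{1}{\frac{490}{199} - 70580} = \frac{1}{- \frac{14044930}{199}} = - \frac{199}{14044930}$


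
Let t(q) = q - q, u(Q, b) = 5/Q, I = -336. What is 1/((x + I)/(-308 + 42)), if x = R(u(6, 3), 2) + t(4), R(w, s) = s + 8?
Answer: 133/163 ≈ 0.81595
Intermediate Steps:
R(w, s) = 8 + s
t(q) = 0
x = 10 (x = (8 + 2) + 0 = 10 + 0 = 10)
1/((x + I)/(-308 + 42)) = 1/((10 - 336)/(-308 + 42)) = 1/(-326/(-266)) = 1/(-326*(-1/266)) = 1/(163/133) = 133/163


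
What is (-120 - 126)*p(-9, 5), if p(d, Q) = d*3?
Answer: 6642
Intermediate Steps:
p(d, Q) = 3*d
(-120 - 126)*p(-9, 5) = (-120 - 126)*(3*(-9)) = -246*(-27) = 6642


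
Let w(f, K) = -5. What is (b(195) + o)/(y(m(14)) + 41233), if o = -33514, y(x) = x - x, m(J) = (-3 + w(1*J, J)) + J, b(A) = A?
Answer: -33319/41233 ≈ -0.80807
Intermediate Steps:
m(J) = -8 + J (m(J) = (-3 - 5) + J = -8 + J)
y(x) = 0
(b(195) + o)/(y(m(14)) + 41233) = (195 - 33514)/(0 + 41233) = -33319/41233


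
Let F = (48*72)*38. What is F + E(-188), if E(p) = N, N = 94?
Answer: 131422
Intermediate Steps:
E(p) = 94
F = 131328 (F = 3456*38 = 131328)
F + E(-188) = 131328 + 94 = 131422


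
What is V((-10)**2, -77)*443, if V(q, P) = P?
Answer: -34111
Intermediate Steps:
V((-10)**2, -77)*443 = -77*443 = -34111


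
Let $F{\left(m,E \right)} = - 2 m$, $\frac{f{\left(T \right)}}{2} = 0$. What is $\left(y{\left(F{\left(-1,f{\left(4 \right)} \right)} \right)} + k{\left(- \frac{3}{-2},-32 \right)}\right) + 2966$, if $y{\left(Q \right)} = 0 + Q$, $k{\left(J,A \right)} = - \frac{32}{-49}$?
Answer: $\frac{145464}{49} \approx 2968.7$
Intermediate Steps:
$f{\left(T \right)} = 0$ ($f{\left(T \right)} = 2 \cdot 0 = 0$)
$k{\left(J,A \right)} = \frac{32}{49}$ ($k{\left(J,A \right)} = \left(-32\right) \left(- \frac{1}{49}\right) = \frac{32}{49}$)
$y{\left(Q \right)} = Q$
$\left(y{\left(F{\left(-1,f{\left(4 \right)} \right)} \right)} + k{\left(- \frac{3}{-2},-32 \right)}\right) + 2966 = \left(\left(-2\right) \left(-1\right) + \frac{32}{49}\right) + 2966 = \left(2 + \frac{32}{49}\right) + 2966 = \frac{130}{49} + 2966 = \frac{145464}{49}$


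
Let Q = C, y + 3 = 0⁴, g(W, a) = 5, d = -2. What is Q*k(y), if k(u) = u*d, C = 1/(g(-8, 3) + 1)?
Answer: 1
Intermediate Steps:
y = -3 (y = -3 + 0⁴ = -3 + 0 = -3)
C = ⅙ (C = 1/(5 + 1) = 1/6 = ⅙ ≈ 0.16667)
Q = ⅙ ≈ 0.16667
k(u) = -2*u (k(u) = u*(-2) = -2*u)
Q*k(y) = (-2*(-3))/6 = (⅙)*6 = 1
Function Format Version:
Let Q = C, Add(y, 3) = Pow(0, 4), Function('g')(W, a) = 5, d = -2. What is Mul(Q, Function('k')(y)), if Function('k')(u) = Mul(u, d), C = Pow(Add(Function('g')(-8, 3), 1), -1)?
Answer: 1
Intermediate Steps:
y = -3 (y = Add(-3, Pow(0, 4)) = Add(-3, 0) = -3)
C = Rational(1, 6) (C = Pow(Add(5, 1), -1) = Pow(6, -1) = Rational(1, 6) ≈ 0.16667)
Q = Rational(1, 6) ≈ 0.16667
Function('k')(u) = Mul(-2, u) (Function('k')(u) = Mul(u, -2) = Mul(-2, u))
Mul(Q, Function('k')(y)) = Mul(Rational(1, 6), Mul(-2, -3)) = Mul(Rational(1, 6), 6) = 1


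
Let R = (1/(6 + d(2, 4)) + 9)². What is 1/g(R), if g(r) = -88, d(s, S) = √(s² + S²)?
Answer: -1/88 ≈ -0.011364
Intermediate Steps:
d(s, S) = √(S² + s²)
R = (9 + 1/(6 + 2*√5))² (R = (1/(6 + √(4² + 2²)) + 9)² = (1/(6 + √(16 + 4)) + 9)² = (1/(6 + √20) + 9)² = (1/(6 + 2*√5) + 9)² = (9 + 1/(6 + 2*√5))² ≈ 82.728)
1/g(R) = 1/(-88) = -1/88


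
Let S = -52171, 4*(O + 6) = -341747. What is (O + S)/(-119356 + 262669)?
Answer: -183485/191084 ≈ -0.96023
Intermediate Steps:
O = -341771/4 (O = -6 + (¼)*(-341747) = -6 - 341747/4 = -341771/4 ≈ -85443.)
(O + S)/(-119356 + 262669) = (-341771/4 - 52171)/(-119356 + 262669) = -550455/4/143313 = -550455/4*1/143313 = -183485/191084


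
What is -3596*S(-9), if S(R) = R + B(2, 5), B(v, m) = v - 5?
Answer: 43152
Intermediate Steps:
B(v, m) = -5 + v
S(R) = -3 + R (S(R) = R + (-5 + 2) = R - 3 = -3 + R)
-3596*S(-9) = -3596*(-3 - 9) = -3596*(-12) = 43152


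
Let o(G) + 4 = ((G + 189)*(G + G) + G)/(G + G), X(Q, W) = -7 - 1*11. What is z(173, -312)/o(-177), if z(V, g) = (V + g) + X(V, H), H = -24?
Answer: -314/17 ≈ -18.471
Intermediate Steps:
X(Q, W) = -18 (X(Q, W) = -7 - 11 = -18)
z(V, g) = -18 + V + g (z(V, g) = (V + g) - 18 = -18 + V + g)
o(G) = -4 + (G + 2*G*(189 + G))/(2*G) (o(G) = -4 + ((G + 189)*(G + G) + G)/(G + G) = -4 + ((189 + G)*(2*G) + G)/((2*G)) = -4 + (2*G*(189 + G) + G)*(1/(2*G)) = -4 + (G + 2*G*(189 + G))*(1/(2*G)) = -4 + (G + 2*G*(189 + G))/(2*G))
z(173, -312)/o(-177) = (-18 + 173 - 312)/(371/2 - 177) = -157/17/2 = -157*2/17 = -314/17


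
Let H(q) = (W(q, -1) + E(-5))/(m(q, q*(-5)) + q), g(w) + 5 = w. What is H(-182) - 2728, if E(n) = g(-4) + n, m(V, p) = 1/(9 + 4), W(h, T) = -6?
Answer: -1290292/473 ≈ -2727.9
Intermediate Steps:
g(w) = -5 + w
m(V, p) = 1/13
E(n) = -9 + n (E(n) = (-5 - 4) + n = -9 + n)
H(q) = -20/(1/13 + q) (H(q) = (-6 + (-9 - 5))/(1/13 + q) = (-6 - 14)/(1/13 + q) = -20/(1/13 + q))
H(-182) - 2728 = -260/(1 + 13*(-182)) - 2728 = -260/(1 - 2366) - 2728 = -260/(-2365) - 2728 = -260*(-1/2365) - 2728 = 52/473 - 2728 = -1290292/473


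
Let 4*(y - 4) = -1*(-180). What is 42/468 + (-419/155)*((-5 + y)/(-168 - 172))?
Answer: 451727/1027650 ≈ 0.43957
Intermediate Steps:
y = 49 (y = 4 + (-1*(-180))/4 = 4 + (¼)*180 = 4 + 45 = 49)
42/468 + (-419/155)*((-5 + y)/(-168 - 172)) = 42/468 + (-419/155)*((-5 + 49)/(-168 - 172)) = 42*(1/468) + (-419*1/155)*(44/(-340)) = 7/78 - 18436*(-1)/(155*340) = 7/78 - 419/155*(-11/85) = 7/78 + 4609/13175 = 451727/1027650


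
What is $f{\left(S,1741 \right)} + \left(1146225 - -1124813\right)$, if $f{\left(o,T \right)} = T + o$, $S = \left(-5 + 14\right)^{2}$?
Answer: $2272860$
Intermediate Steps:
$S = 81$ ($S = 9^{2} = 81$)
$f{\left(S,1741 \right)} + \left(1146225 - -1124813\right) = \left(1741 + 81\right) + \left(1146225 - -1124813\right) = 1822 + \left(1146225 + 1124813\right) = 1822 + 2271038 = 2272860$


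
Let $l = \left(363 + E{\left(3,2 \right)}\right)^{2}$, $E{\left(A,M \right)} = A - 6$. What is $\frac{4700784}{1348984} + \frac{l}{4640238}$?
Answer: $\frac{152691561618}{43469491793} \approx 3.5126$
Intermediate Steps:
$E{\left(A,M \right)} = -6 + A$ ($E{\left(A,M \right)} = A - 6 = -6 + A$)
$l = 129600$ ($l = \left(363 + \left(-6 + 3\right)\right)^{2} = \left(363 - 3\right)^{2} = 360^{2} = 129600$)
$\frac{4700784}{1348984} + \frac{l}{4640238} = \frac{4700784}{1348984} + \frac{129600}{4640238} = 4700784 \cdot \frac{1}{1348984} + 129600 \cdot \frac{1}{4640238} = \frac{587598}{168623} + \frac{7200}{257791} = \frac{152691561618}{43469491793}$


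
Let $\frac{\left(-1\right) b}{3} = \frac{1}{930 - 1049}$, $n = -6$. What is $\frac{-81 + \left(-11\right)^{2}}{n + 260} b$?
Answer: $\frac{60}{15113} \approx 0.0039701$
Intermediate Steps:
$b = \frac{3}{119}$ ($b = - \frac{3}{930 - 1049} = - \frac{3}{-119} = \left(-3\right) \left(- \frac{1}{119}\right) = \frac{3}{119} \approx 0.02521$)
$\frac{-81 + \left(-11\right)^{2}}{n + 260} b = \frac{-81 + \left(-11\right)^{2}}{-6 + 260} \cdot \frac{3}{119} = \frac{-81 + 121}{254} \cdot \frac{3}{119} = 40 \cdot \frac{1}{254} \cdot \frac{3}{119} = \frac{20}{127} \cdot \frac{3}{119} = \frac{60}{15113}$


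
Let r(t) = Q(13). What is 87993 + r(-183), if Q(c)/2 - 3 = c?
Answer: 88025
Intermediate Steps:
Q(c) = 6 + 2*c
r(t) = 32 (r(t) = 6 + 2*13 = 6 + 26 = 32)
87993 + r(-183) = 87993 + 32 = 88025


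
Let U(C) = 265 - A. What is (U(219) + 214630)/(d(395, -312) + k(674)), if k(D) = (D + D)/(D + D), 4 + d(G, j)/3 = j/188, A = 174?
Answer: -10091887/751 ≈ -13438.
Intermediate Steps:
U(C) = 91 (U(C) = 265 - 1*174 = 265 - 174 = 91)
d(G, j) = -12 + 3*j/188 (d(G, j) = -12 + 3*(j/188) = -12 + 3*j/188)
k(D) = 1 (k(D) = (2*D)/((2*D)) = (2*D)*(1/(2*D)) = 1)
(U(219) + 214630)/(d(395, -312) + k(674)) = (91 + 214630)/((-12 + (3/188)*(-312)) + 1) = 214721/((-12 - 234/47) + 1) = 214721/(-798/47 + 1) = 214721/(-751/47) = 214721*(-47/751) = -10091887/751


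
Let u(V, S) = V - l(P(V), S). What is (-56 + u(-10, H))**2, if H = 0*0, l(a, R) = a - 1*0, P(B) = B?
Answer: 3136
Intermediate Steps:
l(a, R) = a (l(a, R) = a + 0 = a)
H = 0
u(V, S) = 0 (u(V, S) = V - V = 0)
(-56 + u(-10, H))**2 = (-56 + 0)**2 = (-56)**2 = 3136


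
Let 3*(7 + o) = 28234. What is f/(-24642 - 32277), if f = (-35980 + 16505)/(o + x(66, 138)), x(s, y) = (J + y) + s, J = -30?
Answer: 3895/109037831 ≈ 3.5722e-5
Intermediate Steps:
o = 28213/3 (o = -7 + (⅓)*28234 = -7 + 28234/3 = 28213/3 ≈ 9404.3)
x(s, y) = -30 + s + y (x(s, y) = (-30 + y) + s = -30 + s + y)
f = -11685/5747 (f = (-35980 + 16505)/(28213/3 + (-30 + 66 + 138)) = -19475/(28213/3 + 174) = -19475/28735/3 = -19475*3/28735 = -11685/5747 ≈ -2.0332)
f/(-24642 - 32277) = -11685/(5747*(-24642 - 32277)) = -11685/5747/(-56919) = -11685/5747*(-1/56919) = 3895/109037831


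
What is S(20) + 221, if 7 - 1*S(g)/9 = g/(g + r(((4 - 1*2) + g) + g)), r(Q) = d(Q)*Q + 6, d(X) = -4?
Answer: 20254/71 ≈ 285.27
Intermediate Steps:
r(Q) = 6 - 4*Q (r(Q) = -4*Q + 6 = 6 - 4*Q)
S(g) = 63 - 9*g/(-2 - 7*g) (S(g) = 63 - 9*g/(g + (6 - 4*(((4 - 1*2) + g) + g))) = 63 - 9*g/(g + (6 - 4*(((4 - 2) + g) + g))) = 63 - 9*g/(g + (6 - 4*((2 + g) + g))) = 63 - 9*g/(g + (6 - 4*(2 + 2*g))) = 63 - 9*g/(g + (6 + (-8 - 8*g))) = 63 - 9*g/(g + (-2 - 8*g)) = 63 - 9*g/(-2 - 7*g))
S(20) + 221 = 18*(7 + 25*20)/(2 + 7*20) + 221 = 18*(7 + 500)/(2 + 140) + 221 = 18*507/142 + 221 = 18*(1/142)*507 + 221 = 4563/71 + 221 = 20254/71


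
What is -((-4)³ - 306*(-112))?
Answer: -34208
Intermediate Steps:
-((-4)³ - 306*(-112)) = -(-64 + 34272) = -1*34208 = -34208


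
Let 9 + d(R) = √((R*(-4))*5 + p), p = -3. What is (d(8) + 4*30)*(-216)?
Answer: -23976 - 216*I*√163 ≈ -23976.0 - 2757.7*I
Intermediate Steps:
d(R) = -9 + √(-3 - 20*R) (d(R) = -9 + √((R*(-4))*5 - 3) = -9 + √(-4*R*5 - 3) = -9 + √(-20*R - 3) = -9 + √(-3 - 20*R))
(d(8) + 4*30)*(-216) = ((-9 + √(-3 - 20*8)) + 4*30)*(-216) = ((-9 + √(-3 - 160)) + 120)*(-216) = ((-9 + √(-163)) + 120)*(-216) = ((-9 + I*√163) + 120)*(-216) = (111 + I*√163)*(-216) = -23976 - 216*I*√163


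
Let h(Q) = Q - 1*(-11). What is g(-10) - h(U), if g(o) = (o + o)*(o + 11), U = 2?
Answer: -33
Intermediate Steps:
h(Q) = 11 + Q (h(Q) = Q + 11 = 11 + Q)
g(o) = 2*o*(11 + o) (g(o) = (2*o)*(11 + o) = 2*o*(11 + o))
g(-10) - h(U) = 2*(-10)*(11 - 10) - (11 + 2) = 2*(-10)*1 - 1*13 = -20 - 13 = -33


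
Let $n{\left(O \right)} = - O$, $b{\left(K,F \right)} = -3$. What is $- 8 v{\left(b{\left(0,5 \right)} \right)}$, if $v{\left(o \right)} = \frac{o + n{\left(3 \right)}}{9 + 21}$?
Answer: $\frac{8}{5} \approx 1.6$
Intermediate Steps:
$v{\left(o \right)} = - \frac{1}{10} + \frac{o}{30}$ ($v{\left(o \right)} = \frac{o - 3}{9 + 21} = \frac{o - 3}{30} = \left(-3 + o\right) \frac{1}{30} = - \frac{1}{10} + \frac{o}{30}$)
$- 8 v{\left(b{\left(0,5 \right)} \right)} = - 8 \left(- \frac{1}{10} + \frac{1}{30} \left(-3\right)\right) = - 8 \left(- \frac{1}{10} - \frac{1}{10}\right) = \left(-8\right) \left(- \frac{1}{5}\right) = \frac{8}{5}$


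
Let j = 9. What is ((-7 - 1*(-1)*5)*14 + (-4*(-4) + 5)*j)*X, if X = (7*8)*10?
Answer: 90160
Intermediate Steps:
X = 560 (X = 56*10 = 560)
((-7 - 1*(-1)*5)*14 + (-4*(-4) + 5)*j)*X = ((-7 - 1*(-1)*5)*14 + (-4*(-4) + 5)*9)*560 = ((-7 + 1*5)*14 + (16 + 5)*9)*560 = ((-7 + 5)*14 + 21*9)*560 = (-2*14 + 189)*560 = (-28 + 189)*560 = 161*560 = 90160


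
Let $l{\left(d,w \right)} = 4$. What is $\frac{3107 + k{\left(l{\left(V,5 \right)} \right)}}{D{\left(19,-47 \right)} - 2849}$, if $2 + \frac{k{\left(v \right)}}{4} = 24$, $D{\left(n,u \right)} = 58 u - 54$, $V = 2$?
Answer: $- \frac{3195}{5629} \approx -0.5676$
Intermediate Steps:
$D{\left(n,u \right)} = -54 + 58 u$
$k{\left(v \right)} = 88$ ($k{\left(v \right)} = -8 + 4 \cdot 24 = -8 + 96 = 88$)
$\frac{3107 + k{\left(l{\left(V,5 \right)} \right)}}{D{\left(19,-47 \right)} - 2849} = \frac{3107 + 88}{\left(-54 + 58 \left(-47\right)\right) - 2849} = \frac{3195}{\left(-54 - 2726\right) - 2849} = \frac{3195}{-2780 - 2849} = \frac{3195}{-5629} = 3195 \left(- \frac{1}{5629}\right) = - \frac{3195}{5629}$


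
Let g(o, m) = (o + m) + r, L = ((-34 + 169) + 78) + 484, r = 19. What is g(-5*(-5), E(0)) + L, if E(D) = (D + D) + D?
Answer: 741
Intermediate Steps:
E(D) = 3*D (E(D) = 2*D + D = 3*D)
L = 697 (L = (135 + 78) + 484 = 213 + 484 = 697)
g(o, m) = 19 + m + o (g(o, m) = (o + m) + 19 = (m + o) + 19 = 19 + m + o)
g(-5*(-5), E(0)) + L = (19 + 3*0 - 5*(-5)) + 697 = (19 + 0 + 25) + 697 = 44 + 697 = 741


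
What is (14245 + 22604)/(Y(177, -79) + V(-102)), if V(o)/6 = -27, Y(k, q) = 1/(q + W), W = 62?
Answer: -626433/2755 ≈ -227.38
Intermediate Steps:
Y(k, q) = 1/(62 + q) (Y(k, q) = 1/(q + 62) = 1/(62 + q))
V(o) = -162 (V(o) = 6*(-27) = -162)
(14245 + 22604)/(Y(177, -79) + V(-102)) = (14245 + 22604)/(1/(62 - 79) - 162) = 36849/(1/(-17) - 162) = 36849/(-1/17 - 162) = 36849/(-2755/17) = 36849*(-17/2755) = -626433/2755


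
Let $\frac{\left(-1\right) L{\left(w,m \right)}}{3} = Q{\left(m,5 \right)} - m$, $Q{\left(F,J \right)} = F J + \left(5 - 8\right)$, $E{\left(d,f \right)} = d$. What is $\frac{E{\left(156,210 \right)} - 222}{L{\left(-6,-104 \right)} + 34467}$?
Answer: $- \frac{11}{5954} \approx -0.0018475$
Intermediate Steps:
$Q{\left(F,J \right)} = -3 + F J$ ($Q{\left(F,J \right)} = F J + \left(5 - 8\right) = F J - 3 = -3 + F J$)
$L{\left(w,m \right)} = 9 - 12 m$ ($L{\left(w,m \right)} = - 3 \left(\left(-3 + m 5\right) - m\right) = - 3 \left(\left(-3 + 5 m\right) - m\right) = - 3 \left(-3 + 4 m\right) = 9 - 12 m$)
$\frac{E{\left(156,210 \right)} - 222}{L{\left(-6,-104 \right)} + 34467} = \frac{156 - 222}{\left(9 - -1248\right) + 34467} = - \frac{66}{\left(9 + 1248\right) + 34467} = - \frac{66}{1257 + 34467} = - \frac{66}{35724} = \left(-66\right) \frac{1}{35724} = - \frac{11}{5954}$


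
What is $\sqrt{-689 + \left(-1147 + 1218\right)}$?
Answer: $i \sqrt{618} \approx 24.86 i$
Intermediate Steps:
$\sqrt{-689 + \left(-1147 + 1218\right)} = \sqrt{-689 + 71} = \sqrt{-618} = i \sqrt{618}$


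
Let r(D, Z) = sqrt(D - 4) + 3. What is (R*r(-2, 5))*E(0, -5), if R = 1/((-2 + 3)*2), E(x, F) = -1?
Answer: -3/2 - I*sqrt(6)/2 ≈ -1.5 - 1.2247*I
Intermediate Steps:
r(D, Z) = 3 + sqrt(-4 + D) (r(D, Z) = sqrt(-4 + D) + 3 = 3 + sqrt(-4 + D))
R = 1/2 (R = 1/(1*2) = 1/2 ≈ 0.50000)
(R*r(-2, 5))*E(0, -5) = ((3 + sqrt(-4 - 2))/2)*(-1) = ((3 + sqrt(-6))/2)*(-1) = ((3 + I*sqrt(6))/2)*(-1) = (3/2 + I*sqrt(6)/2)*(-1) = -3/2 - I*sqrt(6)/2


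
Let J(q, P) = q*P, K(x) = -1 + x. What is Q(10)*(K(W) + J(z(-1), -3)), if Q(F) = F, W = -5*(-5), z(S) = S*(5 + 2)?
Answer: 450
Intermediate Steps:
z(S) = 7*S (z(S) = S*7 = 7*S)
W = 25
J(q, P) = P*q
Q(10)*(K(W) + J(z(-1), -3)) = 10*((-1 + 25) - 21*(-1)) = 10*(24 - 3*(-7)) = 10*(24 + 21) = 10*45 = 450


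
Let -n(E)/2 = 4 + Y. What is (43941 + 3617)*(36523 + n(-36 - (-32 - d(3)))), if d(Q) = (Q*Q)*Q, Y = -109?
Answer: 1746948014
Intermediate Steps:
d(Q) = Q³ (d(Q) = Q²*Q = Q³)
n(E) = 210 (n(E) = -2*(4 - 109) = -2*(-105) = 210)
(43941 + 3617)*(36523 + n(-36 - (-32 - d(3)))) = (43941 + 3617)*(36523 + 210) = 47558*36733 = 1746948014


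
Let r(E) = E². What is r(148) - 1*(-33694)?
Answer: 55598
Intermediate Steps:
r(148) - 1*(-33694) = 148² - 1*(-33694) = 21904 + 33694 = 55598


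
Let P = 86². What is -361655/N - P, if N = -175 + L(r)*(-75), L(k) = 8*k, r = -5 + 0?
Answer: -4251071/565 ≈ -7524.0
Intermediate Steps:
P = 7396
r = -5
N = 2825 (N = -175 + (8*(-5))*(-75) = -175 - 40*(-75) = -175 + 3000 = 2825)
-361655/N - P = -361655/2825 - 1*7396 = -361655*1/2825 - 7396 = -72331/565 - 7396 = -4251071/565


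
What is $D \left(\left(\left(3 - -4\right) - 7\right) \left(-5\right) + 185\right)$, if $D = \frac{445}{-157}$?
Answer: $- \frac{82325}{157} \approx -524.36$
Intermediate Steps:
$D = - \frac{445}{157}$ ($D = 445 \left(- \frac{1}{157}\right) = - \frac{445}{157} \approx -2.8344$)
$D \left(\left(\left(3 - -4\right) - 7\right) \left(-5\right) + 185\right) = - \frac{445 \left(\left(\left(3 - -4\right) - 7\right) \left(-5\right) + 185\right)}{157} = - \frac{445 \left(\left(\left(3 + 4\right) - 7\right) \left(-5\right) + 185\right)}{157} = - \frac{445 \left(\left(7 - 7\right) \left(-5\right) + 185\right)}{157} = - \frac{445 \left(0 \left(-5\right) + 185\right)}{157} = - \frac{445 \left(0 + 185\right)}{157} = \left(- \frac{445}{157}\right) 185 = - \frac{82325}{157}$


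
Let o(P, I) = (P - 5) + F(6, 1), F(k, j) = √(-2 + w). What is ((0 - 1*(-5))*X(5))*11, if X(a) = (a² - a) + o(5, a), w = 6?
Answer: 1210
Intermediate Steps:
F(k, j) = 2 (F(k, j) = √(-2 + 6) = √4 = 2)
o(P, I) = -3 + P (o(P, I) = (P - 5) + 2 = (-5 + P) + 2 = -3 + P)
X(a) = 2 + a² - a (X(a) = (a² - a) + (-3 + 5) = (a² - a) + 2 = 2 + a² - a)
((0 - 1*(-5))*X(5))*11 = ((0 - 1*(-5))*(2 + 5² - 1*5))*11 = ((0 + 5)*(2 + 25 - 5))*11 = (5*22)*11 = 110*11 = 1210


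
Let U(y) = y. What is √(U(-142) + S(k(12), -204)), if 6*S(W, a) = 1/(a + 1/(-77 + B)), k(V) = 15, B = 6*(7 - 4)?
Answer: I*√740678715426/72222 ≈ 11.916*I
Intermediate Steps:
B = 18 (B = 6*3 = 18)
S(W, a) = 1/(6*(-1/59 + a)) (S(W, a) = 1/(6*(a + 1/(-77 + 18))) = 1/(6*(a + 1/(-59))) = 1/(6*(a - 1/59)) = 1/(6*(-1/59 + a)))
√(U(-142) + S(k(12), -204)) = √(-142 + 59/(6*(-1 + 59*(-204)))) = √(-142 + 59/(6*(-1 - 12036))) = √(-142 + (59/6)/(-12037)) = √(-142 + (59/6)*(-1/12037)) = √(-142 - 59/72222) = √(-10255583/72222) = I*√740678715426/72222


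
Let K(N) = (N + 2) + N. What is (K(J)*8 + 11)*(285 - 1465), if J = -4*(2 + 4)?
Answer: 421260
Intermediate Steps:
J = -24 (J = -4*6 = -24)
K(N) = 2 + 2*N (K(N) = (2 + N) + N = 2 + 2*N)
(K(J)*8 + 11)*(285 - 1465) = ((2 + 2*(-24))*8 + 11)*(285 - 1465) = ((2 - 48)*8 + 11)*(-1180) = (-46*8 + 11)*(-1180) = (-368 + 11)*(-1180) = -357*(-1180) = 421260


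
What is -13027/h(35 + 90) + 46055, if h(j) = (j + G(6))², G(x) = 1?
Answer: 104450879/2268 ≈ 46054.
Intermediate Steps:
h(j) = (1 + j)² (h(j) = (j + 1)² = (1 + j)²)
-13027/h(35 + 90) + 46055 = -13027/(1 + (35 + 90))² + 46055 = -13027/(1 + 125)² + 46055 = -13027/(126²) + 46055 = -13027/15876 + 46055 = -13027*1/15876 + 46055 = -1861/2268 + 46055 = 104450879/2268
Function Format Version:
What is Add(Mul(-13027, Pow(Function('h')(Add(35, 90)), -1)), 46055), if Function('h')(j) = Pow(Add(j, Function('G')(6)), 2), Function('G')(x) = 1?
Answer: Rational(104450879, 2268) ≈ 46054.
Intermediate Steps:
Function('h')(j) = Pow(Add(1, j), 2) (Function('h')(j) = Pow(Add(j, 1), 2) = Pow(Add(1, j), 2))
Add(Mul(-13027, Pow(Function('h')(Add(35, 90)), -1)), 46055) = Add(Mul(-13027, Pow(Pow(Add(1, Add(35, 90)), 2), -1)), 46055) = Add(Mul(-13027, Pow(Pow(Add(1, 125), 2), -1)), 46055) = Add(Mul(-13027, Pow(Pow(126, 2), -1)), 46055) = Add(Mul(-13027, Pow(15876, -1)), 46055) = Add(Mul(-13027, Rational(1, 15876)), 46055) = Add(Rational(-1861, 2268), 46055) = Rational(104450879, 2268)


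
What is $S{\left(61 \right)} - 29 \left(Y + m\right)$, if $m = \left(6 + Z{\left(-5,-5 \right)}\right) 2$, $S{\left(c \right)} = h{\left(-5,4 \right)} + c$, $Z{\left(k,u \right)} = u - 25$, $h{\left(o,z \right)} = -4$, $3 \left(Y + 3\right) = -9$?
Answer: $1623$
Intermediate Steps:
$Y = -6$ ($Y = -3 + \frac{1}{3} \left(-9\right) = -3 - 3 = -6$)
$Z{\left(k,u \right)} = -25 + u$ ($Z{\left(k,u \right)} = u - 25 = -25 + u$)
$S{\left(c \right)} = -4 + c$
$m = -48$ ($m = \left(6 - 30\right) 2 = \left(-24\right) 2 = -48$)
$S{\left(61 \right)} - 29 \left(Y + m\right) = \left(-4 + 61\right) - 29 \left(-6 - 48\right) = 57 - 29 \left(-54\right) = 57 - -1566 = 57 + 1566 = 1623$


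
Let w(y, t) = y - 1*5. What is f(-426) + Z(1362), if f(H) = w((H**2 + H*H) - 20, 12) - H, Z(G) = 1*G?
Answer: 364715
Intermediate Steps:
Z(G) = G
w(y, t) = -5 + y (w(y, t) = y - 5 = -5 + y)
f(H) = -25 - H + 2*H**2 (f(H) = (-5 + ((H**2 + H*H) - 20)) - H = (-5 + ((H**2 + H**2) - 20)) - H = (-5 + (2*H**2 - 20)) - H = (-5 + (-20 + 2*H**2)) - H = (-25 + 2*H**2) - H = -25 - H + 2*H**2)
f(-426) + Z(1362) = (-25 - 1*(-426) + 2*(-426)**2) + 1362 = (-25 + 426 + 2*181476) + 1362 = (-25 + 426 + 362952) + 1362 = 363353 + 1362 = 364715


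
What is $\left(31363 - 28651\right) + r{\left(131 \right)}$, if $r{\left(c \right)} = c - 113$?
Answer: $2730$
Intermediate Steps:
$r{\left(c \right)} = -113 + c$
$\left(31363 - 28651\right) + r{\left(131 \right)} = \left(31363 - 28651\right) + \left(-113 + 131\right) = 2712 + 18 = 2730$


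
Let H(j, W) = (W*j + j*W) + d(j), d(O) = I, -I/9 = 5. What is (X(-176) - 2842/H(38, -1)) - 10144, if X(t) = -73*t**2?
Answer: -274835590/121 ≈ -2.2714e+6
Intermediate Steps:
I = -45 (I = -9*5 = -45)
d(O) = -45
H(j, W) = -45 + 2*W*j (H(j, W) = (W*j + j*W) - 45 = (W*j + W*j) - 45 = 2*W*j - 45 = -45 + 2*W*j)
(X(-176) - 2842/H(38, -1)) - 10144 = (-73*(-176)**2 - 2842/(-45 + 2*(-1)*38)) - 10144 = (-73*30976 - 2842/(-45 - 76)) - 10144 = (-2261248 - 2842/(-121)) - 10144 = (-2261248 - 2842*(-1/121)) - 10144 = (-2261248 + 2842/121) - 10144 = -273608166/121 - 10144 = -274835590/121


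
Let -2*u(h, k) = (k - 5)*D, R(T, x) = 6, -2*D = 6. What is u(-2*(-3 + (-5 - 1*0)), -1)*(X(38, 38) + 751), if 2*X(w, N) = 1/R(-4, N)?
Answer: -27039/4 ≈ -6759.8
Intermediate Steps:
D = -3 (D = -½*6 = -3)
X(w, N) = 1/12 (X(w, N) = (½)/6 = (½)*(⅙) = 1/12)
u(h, k) = -15/2 + 3*k/2 (u(h, k) = -(k - 5)*(-3)/2 = -(-5 + k)*(-3)/2 = -(15 - 3*k)/2 = -15/2 + 3*k/2)
u(-2*(-3 + (-5 - 1*0)), -1)*(X(38, 38) + 751) = (-15/2 + (3/2)*(-1))*(1/12 + 751) = (-15/2 - 3/2)*(9013/12) = -9*9013/12 = -27039/4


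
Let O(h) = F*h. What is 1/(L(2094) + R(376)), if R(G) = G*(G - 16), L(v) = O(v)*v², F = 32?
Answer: 1/293819226048 ≈ 3.4035e-12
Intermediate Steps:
O(h) = 32*h
L(v) = 32*v³ (L(v) = (32*v)*v² = 32*v³)
R(G) = G*(-16 + G)
1/(L(2094) + R(376)) = 1/(32*2094³ + 376*(-16 + 376)) = 1/(32*9181846584 + 376*360) = 1/(293819090688 + 135360) = 1/293819226048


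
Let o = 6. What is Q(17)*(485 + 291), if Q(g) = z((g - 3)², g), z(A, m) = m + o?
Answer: 17848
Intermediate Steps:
z(A, m) = 6 + m (z(A, m) = m + 6 = 6 + m)
Q(g) = 6 + g
Q(17)*(485 + 291) = (6 + 17)*(485 + 291) = 23*776 = 17848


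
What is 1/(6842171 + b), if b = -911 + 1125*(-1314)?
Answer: 1/5363010 ≈ 1.8646e-7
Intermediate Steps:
b = -1479161 (b = -911 - 1478250 = -1479161)
1/(6842171 + b) = 1/(6842171 - 1479161) = 1/5363010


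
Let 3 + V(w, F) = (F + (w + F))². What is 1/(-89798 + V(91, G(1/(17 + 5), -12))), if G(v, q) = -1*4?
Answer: -1/82912 ≈ -1.2061e-5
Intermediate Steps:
G(v, q) = -4
V(w, F) = -3 + (w + 2*F)² (V(w, F) = -3 + (F + (w + F))² = -3 + (F + (F + w))² = -3 + (w + 2*F)²)
1/(-89798 + V(91, G(1/(17 + 5), -12))) = 1/(-89798 + (-3 + (91 + 2*(-4))²)) = 1/(-89798 + (-3 + (91 - 8)²)) = 1/(-89798 + (-3 + 83²)) = 1/(-89798 + (-3 + 6889)) = 1/(-89798 + 6886) = 1/(-82912) = -1/82912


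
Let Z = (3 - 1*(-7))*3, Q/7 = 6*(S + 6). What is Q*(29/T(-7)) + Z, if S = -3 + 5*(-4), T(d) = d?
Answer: 2988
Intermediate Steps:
S = -23 (S = -3 - 20 = -23)
Q = -714 (Q = 7*(6*(-23 + 6)) = 7*(6*(-17)) = 7*(-102) = -714)
Z = 30 (Z = (3 + 7)*3 = 10*3 = 30)
Q*(29/T(-7)) + Z = -20706/(-7) + 30 = -20706*(-1)/7 + 30 = -714*(-29/7) + 30 = 2958 + 30 = 2988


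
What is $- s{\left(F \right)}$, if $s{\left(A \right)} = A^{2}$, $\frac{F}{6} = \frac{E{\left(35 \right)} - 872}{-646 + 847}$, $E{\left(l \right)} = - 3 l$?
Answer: $- \frac{3818116}{4489} \approx -850.55$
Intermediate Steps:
$F = - \frac{1954}{67}$ ($F = 6 \frac{\left(-3\right) 35 - 872}{-646 + 847} = 6 \frac{-105 - 872}{201} = 6 \left(\left(-977\right) \frac{1}{201}\right) = 6 \left(- \frac{977}{201}\right) = - \frac{1954}{67} \approx -29.164$)
$- s{\left(F \right)} = - \left(- \frac{1954}{67}\right)^{2} = \left(-1\right) \frac{3818116}{4489} = - \frac{3818116}{4489}$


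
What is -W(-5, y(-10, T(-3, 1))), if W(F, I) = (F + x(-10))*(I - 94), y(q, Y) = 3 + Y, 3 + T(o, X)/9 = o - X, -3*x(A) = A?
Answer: -770/3 ≈ -256.67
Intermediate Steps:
x(A) = -A/3
T(o, X) = -27 - 9*X + 9*o (T(o, X) = -27 + 9*(o - X) = -27 + (-9*X + 9*o) = -27 - 9*X + 9*o)
W(F, I) = (-94 + I)*(10/3 + F) (W(F, I) = (F - ⅓*(-10))*(I - 94) = (F + 10/3)*(-94 + I) = (10/3 + F)*(-94 + I) = (-94 + I)*(10/3 + F))
-W(-5, y(-10, T(-3, 1))) = -(-940/3 - 94*(-5) + 10*(3 + (-27 - 9*1 + 9*(-3)))/3 - 5*(3 + (-27 - 9*1 + 9*(-3)))) = -(-940/3 + 470 + 10*(3 + (-27 - 9 - 27))/3 - 5*(3 + (-27 - 9 - 27))) = -(-940/3 + 470 + 10*(3 - 63)/3 - 5*(3 - 63)) = -(-940/3 + 470 + (10/3)*(-60) - 5*(-60)) = -(-940/3 + 470 - 200 + 300) = -1*770/3 = -770/3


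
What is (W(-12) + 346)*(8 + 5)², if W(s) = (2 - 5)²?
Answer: 59995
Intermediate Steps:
W(s) = 9 (W(s) = (-3)² = 9)
(W(-12) + 346)*(8 + 5)² = (9 + 346)*(8 + 5)² = 355*13² = 355*169 = 59995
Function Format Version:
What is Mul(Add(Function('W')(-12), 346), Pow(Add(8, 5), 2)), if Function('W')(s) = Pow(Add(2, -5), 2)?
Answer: 59995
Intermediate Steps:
Function('W')(s) = 9 (Function('W')(s) = Pow(-3, 2) = 9)
Mul(Add(Function('W')(-12), 346), Pow(Add(8, 5), 2)) = Mul(Add(9, 346), Pow(Add(8, 5), 2)) = Mul(355, Pow(13, 2)) = Mul(355, 169) = 59995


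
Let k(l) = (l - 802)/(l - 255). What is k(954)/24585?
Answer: 152/17184915 ≈ 8.8450e-6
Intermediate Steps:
k(l) = (-802 + l)/(-255 + l)
k(954)/24585 = ((-802 + 954)/(-255 + 954))/24585 = (152/699)*(1/24585) = 152/17184915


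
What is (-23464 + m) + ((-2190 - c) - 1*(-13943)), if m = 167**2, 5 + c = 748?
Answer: 15435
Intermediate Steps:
c = 743 (c = -5 + 748 = 743)
m = 27889
(-23464 + m) + ((-2190 - c) - 1*(-13943)) = (-23464 + 27889) + ((-2190 - 1*743) - 1*(-13943)) = 4425 + ((-2190 - 743) + 13943) = 4425 + (-2933 + 13943) = 4425 + 11010 = 15435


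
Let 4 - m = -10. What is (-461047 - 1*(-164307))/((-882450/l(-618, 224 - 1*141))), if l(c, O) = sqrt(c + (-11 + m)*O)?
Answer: 802*I*sqrt(41)/795 ≈ 6.4595*I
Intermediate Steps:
m = 14 (m = 4 - 1*(-10) = 4 + 10 = 14)
l(c, O) = sqrt(c + 3*O) (l(c, O) = sqrt(c + (-11 + 14)*O) = sqrt(c + 3*O))
(-461047 - 1*(-164307))/((-882450/l(-618, 224 - 1*141))) = (-461047 - 1*(-164307))/((-882450/sqrt(-618 + 3*(224 - 1*141)))) = (-461047 + 164307)/((-882450/sqrt(-618 + 3*(224 - 141)))) = -296740*(-sqrt(-618 + 3*83)/882450) = -296740*(-sqrt(-618 + 249)/882450) = -296740*(-I*sqrt(41)/294150) = -(-802)*I*sqrt(41)/795 = 802*I*sqrt(41)/795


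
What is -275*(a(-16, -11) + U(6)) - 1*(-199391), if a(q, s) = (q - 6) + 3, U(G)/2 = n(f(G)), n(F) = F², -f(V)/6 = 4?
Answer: -112184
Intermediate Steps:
f(V) = -24 (f(V) = -6*4 = -24)
U(G) = 1152 (U(G) = 2*(-24)² = 2*576 = 1152)
a(q, s) = -3 + q (a(q, s) = (-6 + q) + 3 = -3 + q)
-275*(a(-16, -11) + U(6)) - 1*(-199391) = -275*((-3 - 16) + 1152) - 1*(-199391) = -275*(-19 + 1152) + 199391 = -275*1133 + 199391 = -311575 + 199391 = -112184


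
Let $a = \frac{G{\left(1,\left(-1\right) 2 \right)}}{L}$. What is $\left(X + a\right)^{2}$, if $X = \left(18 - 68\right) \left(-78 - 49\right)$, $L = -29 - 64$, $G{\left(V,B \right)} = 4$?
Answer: $\frac{348744578116}{8649} \approx 4.0322 \cdot 10^{7}$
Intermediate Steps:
$L = -93$
$a = - \frac{4}{93}$ ($a = \frac{4}{-93} = 4 \left(- \frac{1}{93}\right) = - \frac{4}{93} \approx -0.043011$)
$X = 6350$ ($X = \left(-50\right) \left(-127\right) = 6350$)
$\left(X + a\right)^{2} = \left(6350 - \frac{4}{93}\right)^{2} = \left(\frac{590546}{93}\right)^{2} = \frac{348744578116}{8649}$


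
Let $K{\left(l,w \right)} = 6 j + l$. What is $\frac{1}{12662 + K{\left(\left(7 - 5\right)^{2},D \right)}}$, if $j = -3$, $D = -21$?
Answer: $\frac{1}{12648} \approx 7.9064 \cdot 10^{-5}$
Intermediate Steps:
$K{\left(l,w \right)} = -18 + l$ ($K{\left(l,w \right)} = 6 \left(-3\right) + l = -18 + l$)
$\frac{1}{12662 + K{\left(\left(7 - 5\right)^{2},D \right)}} = \frac{1}{12662 - \left(18 - \left(7 - 5\right)^{2}\right)} = \frac{1}{12662 - \left(18 - 2^{2}\right)} = \frac{1}{12662 + \left(-18 + 4\right)} = \frac{1}{12662 - 14} = \frac{1}{12648}$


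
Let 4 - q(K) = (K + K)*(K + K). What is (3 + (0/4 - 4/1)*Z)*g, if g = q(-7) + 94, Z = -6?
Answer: -2646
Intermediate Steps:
q(K) = 4 - 4*K² (q(K) = 4 - (K + K)*(K + K) = 4 - 2*K*2*K = 4 - 4*K²)
g = -98 (g = (4 - 4*(-7)²) + 94 = (4 - 4*49) + 94 = (4 - 196) + 94 = -192 + 94 = -98)
(3 + (0/4 - 4/1)*Z)*g = (3 + (0/4 - 4/1)*(-6))*(-98) = (3 + (0*(¼) - 4*1)*(-6))*(-98) = (3 + (0 - 4)*(-6))*(-98) = (3 - 4*(-6))*(-98) = (3 + 24)*(-98) = 27*(-98) = -2646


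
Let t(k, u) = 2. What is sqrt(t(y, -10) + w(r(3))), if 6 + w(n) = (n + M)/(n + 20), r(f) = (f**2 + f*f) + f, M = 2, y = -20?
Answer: I*sqrt(5781)/41 ≈ 1.8545*I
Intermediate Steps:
r(f) = f + 2*f**2 (r(f) = (f**2 + f**2) + f = 2*f**2 + f = f + 2*f**2)
w(n) = -6 + (2 + n)/(20 + n) (w(n) = -6 + (n + 2)/(n + 20) = -6 + (2 + n)/(20 + n))
sqrt(t(y, -10) + w(r(3))) = sqrt(2 + (-118 - 15*(1 + 2*3))/(20 + 3*(1 + 2*3))) = sqrt(2 + (-118 - 15*(1 + 6))/(20 + 3*(1 + 6))) = sqrt(2 + (-118 - 15*7)/(20 + 3*7)) = sqrt(2 + (-118 - 5*21)/(20 + 21)) = sqrt(2 + (-118 - 105)/41) = sqrt(2 + (1/41)*(-223)) = sqrt(2 - 223/41) = sqrt(-141/41) = I*sqrt(5781)/41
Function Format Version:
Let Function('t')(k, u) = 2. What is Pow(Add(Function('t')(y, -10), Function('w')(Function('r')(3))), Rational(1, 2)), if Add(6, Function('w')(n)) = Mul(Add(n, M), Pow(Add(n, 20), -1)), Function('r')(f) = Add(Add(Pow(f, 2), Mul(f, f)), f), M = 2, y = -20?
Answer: Mul(Rational(1, 41), I, Pow(5781, Rational(1, 2))) ≈ Mul(1.8545, I)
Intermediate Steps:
Function('r')(f) = Add(f, Mul(2, Pow(f, 2))) (Function('r')(f) = Add(Add(Pow(f, 2), Pow(f, 2)), f) = Add(Mul(2, Pow(f, 2)), f) = Add(f, Mul(2, Pow(f, 2))))
Function('w')(n) = Add(-6, Mul(Pow(Add(20, n), -1), Add(2, n))) (Function('w')(n) = Add(-6, Mul(Add(n, 2), Pow(Add(n, 20), -1))) = Add(-6, Mul(Add(2, n), Pow(Add(20, n), -1))) = Add(-6, Mul(Pow(Add(20, n), -1), Add(2, n))))
Pow(Add(Function('t')(y, -10), Function('w')(Function('r')(3))), Rational(1, 2)) = Pow(Add(2, Mul(Pow(Add(20, Mul(3, Add(1, Mul(2, 3)))), -1), Add(-118, Mul(-5, Mul(3, Add(1, Mul(2, 3))))))), Rational(1, 2)) = Pow(Add(2, Mul(Pow(Add(20, Mul(3, Add(1, 6))), -1), Add(-118, Mul(-5, Mul(3, Add(1, 6)))))), Rational(1, 2)) = Pow(Add(2, Mul(Pow(Add(20, Mul(3, 7)), -1), Add(-118, Mul(-5, Mul(3, 7))))), Rational(1, 2)) = Pow(Add(2, Mul(Pow(Add(20, 21), -1), Add(-118, Mul(-5, 21)))), Rational(1, 2)) = Pow(Add(2, Mul(Pow(41, -1), Add(-118, -105))), Rational(1, 2)) = Pow(Add(2, Mul(Rational(1, 41), -223)), Rational(1, 2)) = Pow(Add(2, Rational(-223, 41)), Rational(1, 2)) = Pow(Rational(-141, 41), Rational(1, 2)) = Mul(Rational(1, 41), I, Pow(5781, Rational(1, 2)))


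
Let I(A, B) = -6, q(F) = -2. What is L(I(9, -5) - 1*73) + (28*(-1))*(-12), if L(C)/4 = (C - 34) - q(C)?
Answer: -108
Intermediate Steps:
L(C) = -128 + 4*C (L(C) = 4*((C - 34) - 1*(-2)) = 4*((-34 + C) + 2) = 4*(-32 + C) = -128 + 4*C)
L(I(9, -5) - 1*73) + (28*(-1))*(-12) = (-128 + 4*(-6 - 1*73)) + (28*(-1))*(-12) = (-128 + 4*(-6 - 73)) - 28*(-12) = (-128 + 4*(-79)) + 336 = (-128 - 316) + 336 = -444 + 336 = -108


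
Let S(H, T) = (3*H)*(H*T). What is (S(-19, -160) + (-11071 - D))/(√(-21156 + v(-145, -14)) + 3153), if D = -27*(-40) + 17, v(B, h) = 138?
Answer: -194905848/3320809 + 61816*I*√21018/3320809 ≈ -58.692 + 2.6987*I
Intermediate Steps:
S(H, T) = 3*T*H²
D = 1097 (D = 1080 + 17 = 1097)
(S(-19, -160) + (-11071 - D))/(√(-21156 + v(-145, -14)) + 3153) = (3*(-160)*(-19)² + (-11071 - 1*1097))/(√(-21156 + 138) + 3153) = (3*(-160)*361 + (-11071 - 1097))/(√(-21018) + 3153) = (-173280 - 12168)/(I*√21018 + 3153) = -185448/(3153 + I*√21018)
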